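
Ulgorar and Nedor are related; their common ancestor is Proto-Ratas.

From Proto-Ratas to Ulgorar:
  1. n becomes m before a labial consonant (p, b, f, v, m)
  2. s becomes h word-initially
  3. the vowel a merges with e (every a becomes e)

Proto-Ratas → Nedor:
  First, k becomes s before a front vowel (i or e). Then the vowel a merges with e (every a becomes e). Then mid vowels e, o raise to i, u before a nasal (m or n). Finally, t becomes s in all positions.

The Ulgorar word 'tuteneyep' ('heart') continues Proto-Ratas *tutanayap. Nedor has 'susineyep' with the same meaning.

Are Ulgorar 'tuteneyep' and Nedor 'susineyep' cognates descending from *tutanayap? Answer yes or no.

Derive the expected Nedor reflex of *tutanayap:
Nedor: *tutanayap
  tutanayap (rule 1 does not apply)
  tutanayap → tuteneyep   [vowel merger]
  tuteneyep → tutineyep   [pre-nasal raising]
  tutineyep → susineyep   [unconditioned shift]
  giving Nedor susineyep.
Nedor 'susineyep' matches the regular reflex exactly, so the pair is cognate.

yes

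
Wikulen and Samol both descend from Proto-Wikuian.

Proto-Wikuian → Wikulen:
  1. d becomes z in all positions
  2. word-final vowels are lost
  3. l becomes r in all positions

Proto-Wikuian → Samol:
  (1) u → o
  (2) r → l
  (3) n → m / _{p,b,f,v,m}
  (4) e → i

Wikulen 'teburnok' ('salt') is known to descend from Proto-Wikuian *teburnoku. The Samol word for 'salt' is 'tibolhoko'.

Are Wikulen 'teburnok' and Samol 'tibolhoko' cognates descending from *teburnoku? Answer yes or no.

Derive the expected Samol reflex of *teburnoku:
Samol: *teburnoku
  teburnoku → tebornoko   [vowel merger]
  tebornoko → tebolnoko   [unconditioned shift]
  tebolnoko (rule 3 does not apply)
  tebolnoko → tibolnoko   [vowel merger]
  giving Samol tibolnoko.
The regular Samol reflex would be 'tibolnoko', but the attested form is 'tibolhoko'. The correspondence is irregular, so they are not cognates (the Samol form has a different source).

no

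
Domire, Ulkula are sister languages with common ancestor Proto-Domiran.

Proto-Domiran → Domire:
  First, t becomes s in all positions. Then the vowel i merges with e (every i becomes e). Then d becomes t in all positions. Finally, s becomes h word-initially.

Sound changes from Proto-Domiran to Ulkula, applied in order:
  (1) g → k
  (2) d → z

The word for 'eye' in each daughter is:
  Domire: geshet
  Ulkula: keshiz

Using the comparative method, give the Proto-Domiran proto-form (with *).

Position 1: Domire has g, Ulkula has k. Domire preserves g here (none of its changes turn any other segment into g), so the proto-segment is *g.
Position 5: Domire has e, Ulkula has i. Ulkula preserves i here (none of its changes turn any other segment into i), so the proto-segment is *i.
Position 6: Domire has t, Ulkula has z. In Domire, t can only continue *d, so the proto-segment is *d.
Verify the candidate proto-form against each daughter:
Domire: *geshid
  geshid (rule 1 does not apply)
  geshid → geshed   [vowel merger]
  geshed → geshet   [unconditioned shift]
  geshet (rule 4 does not apply)
  giving Domire geshet.
Ulkula: *geshid > keshid > keshiz  (by unconditioned shift, unconditioned shift)
*geshid is the unique common source.

*geshid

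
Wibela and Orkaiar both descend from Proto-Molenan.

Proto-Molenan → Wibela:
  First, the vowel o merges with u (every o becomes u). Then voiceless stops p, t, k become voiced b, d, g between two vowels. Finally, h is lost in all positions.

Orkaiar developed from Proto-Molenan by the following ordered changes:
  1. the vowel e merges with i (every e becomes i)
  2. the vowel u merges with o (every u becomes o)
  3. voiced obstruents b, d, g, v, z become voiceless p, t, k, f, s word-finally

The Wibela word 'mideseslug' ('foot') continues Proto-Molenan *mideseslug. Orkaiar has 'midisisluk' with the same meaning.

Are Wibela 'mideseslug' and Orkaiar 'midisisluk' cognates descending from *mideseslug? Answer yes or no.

no

Derive the expected Orkaiar reflex of *mideseslug:
Orkaiar: start from *mideseslug.
  rule 1 (vowel merger): mideseslug → midisislug
  rule 2 (vowel merger): midisislug → midisislog
  rule 3 (final devoicing): midisislog → midisislok
  ⇒ Orkaiar midisislok
The regular Orkaiar reflex would be 'midisislok', but the attested form is 'midisisluk'. The correspondence is irregular, so they are not cognates (the Orkaiar form has a different source).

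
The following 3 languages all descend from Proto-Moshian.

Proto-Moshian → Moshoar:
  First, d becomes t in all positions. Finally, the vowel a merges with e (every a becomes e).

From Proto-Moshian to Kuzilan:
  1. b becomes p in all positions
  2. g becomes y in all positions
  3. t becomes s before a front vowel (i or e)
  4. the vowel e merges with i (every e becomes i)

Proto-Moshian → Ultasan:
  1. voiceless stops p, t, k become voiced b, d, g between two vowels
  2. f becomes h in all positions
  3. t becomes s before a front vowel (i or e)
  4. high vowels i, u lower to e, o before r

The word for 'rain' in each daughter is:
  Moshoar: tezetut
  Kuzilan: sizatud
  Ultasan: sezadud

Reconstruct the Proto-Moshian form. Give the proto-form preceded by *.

Position 7: Moshoar has t, Kuzilan has d, Ultasan has d. Kuzilan preserves d here (none of its changes turn any other segment into d), so the proto-segment is *d.
Position 2: Moshoar has e, Kuzilan has i, Ultasan has e. Taking the neighbouring segments as reconstructed: Moshoar e could go back to *a or *e; Kuzilan i could go back to *e or *i; Ultasan e can only go back to *e — the one source consistent with every daughter is *e.
Position 5: Moshoar has t, Kuzilan has t, Ultasan has d. Kuzilan preserves t here (none of its changes turn any other segment into t), so the proto-segment is *t.
This points to *tezatud. Verify forward in each daughter:
Moshoar: start from *tezatud.
  rule 1 (unconditioned shift): tezatud → tezatut
  rule 2 (vowel merger): tezatut → tezetut
  ⇒ Moshoar tezetut
Kuzilan: start from *tezatud.
  rule 1: no change — tezatud
  rule 2: no change — tezatud
  rule 3 (palatalisation): tezatud → sezatud
  rule 4 (vowel merger): sezatud → sizatud
  ⇒ Kuzilan sizatud
Ultasan: *tezatud > tezadud > sezadud  (by intervocalic voicing, palatalisation)
Only *tezatud yields all of Moshoar tezetut, Kuzilan sizatud, Ultasan sezadud.

*tezatud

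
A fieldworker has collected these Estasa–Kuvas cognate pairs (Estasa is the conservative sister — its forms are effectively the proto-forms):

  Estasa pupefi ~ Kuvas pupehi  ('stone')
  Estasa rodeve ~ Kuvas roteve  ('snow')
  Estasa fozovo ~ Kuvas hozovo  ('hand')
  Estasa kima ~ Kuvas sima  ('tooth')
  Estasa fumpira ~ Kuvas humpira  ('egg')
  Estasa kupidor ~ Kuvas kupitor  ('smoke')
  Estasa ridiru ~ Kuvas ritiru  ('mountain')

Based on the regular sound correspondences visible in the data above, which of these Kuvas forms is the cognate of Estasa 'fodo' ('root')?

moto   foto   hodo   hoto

hoto

fozovo ~ hozovo — Estasa f corresponds to Kuvas h word-initially before a back vowel.
kupidor ~ kupitor — Estasa d corresponds to Kuvas t between vowels (before a back vowel).
Applying these to Estasa 'fodo':
  fodo → hodo   (f→h word-initially before a back vowel)
  hodo → hoto   (d→t between vowels (before a back vowel))
So the Kuvas cognate is 'hoto'.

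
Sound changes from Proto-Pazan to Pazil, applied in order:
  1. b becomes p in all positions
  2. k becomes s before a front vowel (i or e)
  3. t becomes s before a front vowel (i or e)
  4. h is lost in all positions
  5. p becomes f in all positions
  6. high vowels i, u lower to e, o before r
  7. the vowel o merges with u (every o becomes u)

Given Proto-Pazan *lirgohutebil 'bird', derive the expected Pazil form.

Pazil: *lirgohutebil > lirgohutepil > lirgohusepil > lirgousepil > lirgousefil > lergousefil > lerguusefil  (by unconditioned shift, palatalisation, h-loss, unconditioned shift, pre-rhotic lowering, vowel merger)

lerguusefil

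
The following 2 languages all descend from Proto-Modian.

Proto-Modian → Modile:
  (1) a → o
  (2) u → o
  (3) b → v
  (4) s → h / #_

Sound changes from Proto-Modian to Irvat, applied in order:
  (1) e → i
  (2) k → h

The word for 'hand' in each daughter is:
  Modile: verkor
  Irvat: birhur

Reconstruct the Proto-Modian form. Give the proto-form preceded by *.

Position 2: Modile has e, Irvat has i. Modile preserves e here (none of its changes turn any other segment into e), so the proto-segment is *e.
Position 5: Modile has o, Irvat has u. Irvat preserves u here (none of its changes turn any other segment into u), so the proto-segment is *u.
Continuing position by position gives *berkur; check it forward:
Modile: *berkur
  berkur (rule 1 does not apply)
  berkur → berkor   [vowel merger]
  berkor → verkor   [unconditioned shift]
  verkor (rule 4 does not apply)
  giving Modile verkor.
Irvat: start from *berkur.
  rule 1 (vowel merger): berkur → birkur
  rule 2 (unconditioned shift): birkur → birhur
  ⇒ Irvat birhur
No other proto-form is consistent with every reflex, so the reconstruction is *berkur.

*berkur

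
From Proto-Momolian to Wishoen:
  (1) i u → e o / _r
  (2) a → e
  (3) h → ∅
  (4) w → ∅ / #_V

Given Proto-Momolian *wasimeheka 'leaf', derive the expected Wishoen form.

Wishoen: *wasimeheka
  wasimeheka (rule 1 does not apply)
  wasimeheka → wesimeheke   [vowel merger]
  wesimeheke → wesimeeke   [h-loss]
  wesimeeke → esimeeke   [glide loss]
  giving Wishoen esimeeke.

esimeeke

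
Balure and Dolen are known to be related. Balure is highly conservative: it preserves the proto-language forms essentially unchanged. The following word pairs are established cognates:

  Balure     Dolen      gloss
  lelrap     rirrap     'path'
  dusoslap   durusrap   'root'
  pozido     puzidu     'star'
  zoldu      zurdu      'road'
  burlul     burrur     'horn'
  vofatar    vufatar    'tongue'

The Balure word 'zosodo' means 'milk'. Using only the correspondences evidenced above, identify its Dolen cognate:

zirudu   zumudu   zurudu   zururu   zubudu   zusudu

zurudu

dusoslap ~ durusrap, pozido ~ puzidu — Balure o corresponds to Dolen u after a consonant, before a consonant other than r, m, n, p, b, f, v.
dusoslap ~ durusrap — Balure s corresponds to Dolen r between vowels (before a back vowel).
pozido ~ puzidu — Balure o corresponds to Dolen u word-finally.
Applying these to Balure 'zosodo':
  zosodo → zusodo   (o→u after a consonant, before a consonant other than r, m, n, p, b, f, v)
  zusodo → zurodo   (s→r between vowels (before a back vowel))
  zurodo → zurudo   (o→u after a consonant, before a consonant other than r, m, n, p, b, f, v)
  zurudo → zurudu   (o→u word-finally)
So the Dolen cognate is 'zurudu'.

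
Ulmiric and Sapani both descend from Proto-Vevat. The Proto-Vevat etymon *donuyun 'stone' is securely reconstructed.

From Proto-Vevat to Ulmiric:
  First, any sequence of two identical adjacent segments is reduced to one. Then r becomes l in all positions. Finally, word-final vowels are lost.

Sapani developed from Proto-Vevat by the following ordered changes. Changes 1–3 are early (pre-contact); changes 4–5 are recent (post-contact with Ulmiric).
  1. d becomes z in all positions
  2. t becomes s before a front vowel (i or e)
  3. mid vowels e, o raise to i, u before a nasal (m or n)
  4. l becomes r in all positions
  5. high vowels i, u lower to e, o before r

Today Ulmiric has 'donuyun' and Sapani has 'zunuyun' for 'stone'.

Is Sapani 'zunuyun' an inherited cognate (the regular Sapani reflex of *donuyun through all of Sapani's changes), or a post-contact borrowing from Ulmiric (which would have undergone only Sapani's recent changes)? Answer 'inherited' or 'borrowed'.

If inherited, *donuyun would pass through all of Sapani's changes:
Sapani: start from *donuyun.
  rule 1 (unconditioned shift): donuyun → zonuyun
  rule 2: no change — zonuyun
  rule 3 (pre-nasal raising): zonuyun → zunuyun
  rule 4: no change — zunuyun
  rule 5: no change — zunuyun
  ⇒ Sapani zunuyun
If borrowed from Ulmiric 'donuyun' after the early changes, it would undergo only the recent ones:
  rule 4 (unconditioned shift): no change (donuyun)
  rule 5 (pre-rhotic lowering): no change (donuyun)
  ⇒ as a loan: donuyun
Sapani 'zunuyun' matches the inherited outcome exactly, so it is an inherited cognate, not a loan.

inherited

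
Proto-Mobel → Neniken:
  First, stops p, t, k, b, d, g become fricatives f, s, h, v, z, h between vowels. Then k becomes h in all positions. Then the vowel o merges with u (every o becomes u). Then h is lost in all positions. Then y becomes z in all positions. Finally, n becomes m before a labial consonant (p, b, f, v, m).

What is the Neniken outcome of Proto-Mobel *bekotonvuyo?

beusumvuzu

Neniken: *bekotonvuyo > behosonvuyo > behusunvuyu > beusunvuyu > beusunvuzu > beusumvuzu  (by intervocalic lenition, vowel merger, h-loss, unconditioned shift, nasal place assimilation)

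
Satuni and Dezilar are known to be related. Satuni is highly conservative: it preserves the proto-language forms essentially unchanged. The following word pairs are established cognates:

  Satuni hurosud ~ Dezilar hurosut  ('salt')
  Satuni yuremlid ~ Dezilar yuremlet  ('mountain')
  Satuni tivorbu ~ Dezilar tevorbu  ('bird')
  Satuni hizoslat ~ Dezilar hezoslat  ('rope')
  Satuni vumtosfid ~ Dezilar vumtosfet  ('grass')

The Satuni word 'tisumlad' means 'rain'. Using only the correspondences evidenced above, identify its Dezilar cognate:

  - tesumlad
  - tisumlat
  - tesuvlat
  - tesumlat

yuremlid ~ yuremlet, hizoslat ~ hezoslat — Satuni i corresponds to Dezilar e after a consonant, before a consonant other than r, m, n, p, b, f, v.
hurosud ~ hurosut, yuremlid ~ yuremlet — Satuni d corresponds to Dezilar t word-finally.
Applying these to Satuni 'tisumlad':
  tisumlad → tesumlad   (i→e after a consonant, before a consonant other than r, m, n, p, b, f, v)
  tesumlad → tesumlat   (d→t word-finally)
So the Dezilar cognate is 'tesumlat'.

tesumlat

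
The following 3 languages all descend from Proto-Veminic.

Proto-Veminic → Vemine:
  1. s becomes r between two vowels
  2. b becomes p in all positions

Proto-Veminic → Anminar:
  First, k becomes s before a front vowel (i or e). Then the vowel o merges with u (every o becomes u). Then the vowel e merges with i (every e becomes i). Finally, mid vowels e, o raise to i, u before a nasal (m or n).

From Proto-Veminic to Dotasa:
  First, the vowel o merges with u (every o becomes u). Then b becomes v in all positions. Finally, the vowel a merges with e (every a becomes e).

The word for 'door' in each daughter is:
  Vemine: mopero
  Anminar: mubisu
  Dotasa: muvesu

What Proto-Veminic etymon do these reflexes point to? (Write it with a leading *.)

*mobeso

Position 5: Vemine has r, Anminar has s, Dotasa has s. Dotasa preserves s here (none of its changes turn any other segment into s), so the proto-segment is *s.
Position 3: Vemine has p, Anminar has b, Dotasa has v. Anminar preserves b here (none of its changes turn any other segment into b), so the proto-segment is *b.
Position 4: Vemine has e, Anminar has i, Dotasa has e. Vemine preserves e here (none of its changes turn any other segment into e), so the proto-segment is *e.
Continuing position by position gives *mobeso; check it forward:
Vemine: start from *mobeso.
  rule 1 (rhotacism): mobeso → mobero
  rule 2 (unconditioned shift): mobero → mopero
  ⇒ Vemine mopero
Anminar: *mobeso > mubesu > mubisu  (by vowel merger, vowel merger)
Dotasa: start from *mobeso.
  rule 1 (vowel merger): mobeso → mubesu
  rule 2 (unconditioned shift): mubesu → muvesu
  rule 3: no change — muvesu
  ⇒ Dotasa muvesu
Only *mobeso yields all of Vemine mopero, Anminar mubisu, Dotasa muvesu.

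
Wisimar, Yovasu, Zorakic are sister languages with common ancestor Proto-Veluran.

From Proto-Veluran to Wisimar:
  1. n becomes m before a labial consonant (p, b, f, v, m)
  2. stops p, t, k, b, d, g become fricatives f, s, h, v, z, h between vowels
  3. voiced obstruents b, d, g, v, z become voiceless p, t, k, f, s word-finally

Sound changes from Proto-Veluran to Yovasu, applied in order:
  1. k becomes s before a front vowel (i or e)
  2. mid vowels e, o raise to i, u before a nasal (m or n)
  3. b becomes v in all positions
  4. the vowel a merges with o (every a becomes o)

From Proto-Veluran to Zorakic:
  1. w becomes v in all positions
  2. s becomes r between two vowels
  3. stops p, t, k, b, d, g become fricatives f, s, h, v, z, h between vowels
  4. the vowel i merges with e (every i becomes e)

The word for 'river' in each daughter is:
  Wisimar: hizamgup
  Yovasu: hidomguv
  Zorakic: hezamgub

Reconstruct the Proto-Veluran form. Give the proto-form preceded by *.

*hidamgub

Position 3: Wisimar has z, Yovasu has d, Zorakic has z. Yovasu preserves d here (none of its changes turn any other segment into d), so the proto-segment is *d.
Position 4: Wisimar has a, Yovasu has o, Zorakic has a. Wisimar preserves a here (none of its changes turn any other segment into a), so the proto-segment is *a.
Position 8: Wisimar has p, Yovasu has v, Zorakic has b. Zorakic preserves b here (none of its changes turn any other segment into b), so the proto-segment is *b.
This points to *hidamgub. Verify forward in each daughter:
Wisimar: *hidamgub
  hidamgub (rule 1 does not apply)
  hidamgub → hizamgub   [intervocalic lenition]
  hizamgub → hizamgup   [final devoicing]
  giving Wisimar hizamgup.
Yovasu: *hidamgub > hidamguv > hidomguv  (by unconditioned shift, vowel merger)
Zorakic: *hidamgub
  hidamgub (rule 1 does not apply)
  hidamgub (rule 2 does not apply)
  hidamgub → hizamgub   [intervocalic lenition]
  hizamgub → hezamgub   [vowel merger]
  giving Zorakic hezamgub.
*hidamgub is the unique common source.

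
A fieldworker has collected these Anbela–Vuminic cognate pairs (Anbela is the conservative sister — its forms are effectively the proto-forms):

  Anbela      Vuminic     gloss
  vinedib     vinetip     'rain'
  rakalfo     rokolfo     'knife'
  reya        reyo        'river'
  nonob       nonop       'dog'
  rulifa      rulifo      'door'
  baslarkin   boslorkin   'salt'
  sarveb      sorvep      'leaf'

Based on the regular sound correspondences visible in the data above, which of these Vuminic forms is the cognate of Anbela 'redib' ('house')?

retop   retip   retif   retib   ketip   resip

vinedib ~ vinetip — Anbela d corresponds to Vuminic t between vowels (before a front vowel).
vinedib ~ vinetip, nonob ~ nonop — Anbela b corresponds to Vuminic p word-finally.
Applying these to Anbela 'redib':
  redib → retib   (d→t between vowels (before a front vowel))
  retib → retip   (b→p word-finally)
So the Vuminic cognate is 'retip'.

retip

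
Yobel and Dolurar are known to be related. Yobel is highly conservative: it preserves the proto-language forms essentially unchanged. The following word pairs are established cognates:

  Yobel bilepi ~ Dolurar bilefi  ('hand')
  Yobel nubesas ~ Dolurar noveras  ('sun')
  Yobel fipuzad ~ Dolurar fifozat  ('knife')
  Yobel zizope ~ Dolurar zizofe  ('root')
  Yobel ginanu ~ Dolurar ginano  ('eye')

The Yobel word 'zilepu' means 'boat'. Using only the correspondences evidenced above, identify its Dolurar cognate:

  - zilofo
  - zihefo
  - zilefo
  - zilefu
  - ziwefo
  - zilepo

zilefo

fipuzad ~ fifozat — Yobel p corresponds to Dolurar f between vowels (before a back vowel).
ginanu ~ ginano — Yobel u corresponds to Dolurar o word-finally.
Applying these to Yobel 'zilepu':
  zilepu → zilefu   (p→f between vowels (before a back vowel))
  zilefu → zilefo   (u→o word-finally)
So the Dolurar cognate is 'zilefo'.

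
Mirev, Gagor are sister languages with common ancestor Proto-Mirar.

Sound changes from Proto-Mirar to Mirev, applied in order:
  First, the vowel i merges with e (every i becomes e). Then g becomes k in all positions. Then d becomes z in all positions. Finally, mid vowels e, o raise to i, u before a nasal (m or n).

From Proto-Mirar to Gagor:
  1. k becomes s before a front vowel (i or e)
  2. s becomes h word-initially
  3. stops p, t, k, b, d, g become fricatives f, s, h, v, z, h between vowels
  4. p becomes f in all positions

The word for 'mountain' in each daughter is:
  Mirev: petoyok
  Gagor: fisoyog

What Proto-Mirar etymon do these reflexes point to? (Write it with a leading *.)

Position 7: Mirev has k, Gagor has g. Gagor preserves g here (none of its changes turn any other segment into g), so the proto-segment is *g.
Position 3: Mirev has t, Gagor has s. Mirev preserves t here (none of its changes turn any other segment into t), so the proto-segment is *t.
Continuing position by position gives *pitoyog; check it forward:
Mirev: start from *pitoyog.
  rule 1 (vowel merger): pitoyog → petoyog
  rule 2 (unconditioned shift): petoyog → petoyok
  rule 3: no change — petoyok
  rule 4: no change — petoyok
  ⇒ Mirev petoyok
Gagor: *pitoyog
  pitoyog (rule 1 does not apply)
  pitoyog (rule 2 does not apply)
  pitoyog → pisoyog   [intervocalic lenition]
  pisoyog → fisoyog   [unconditioned shift]
  giving Gagor fisoyog.
Only *pitoyog yields all of Mirev petoyok, Gagor fisoyog.

*pitoyog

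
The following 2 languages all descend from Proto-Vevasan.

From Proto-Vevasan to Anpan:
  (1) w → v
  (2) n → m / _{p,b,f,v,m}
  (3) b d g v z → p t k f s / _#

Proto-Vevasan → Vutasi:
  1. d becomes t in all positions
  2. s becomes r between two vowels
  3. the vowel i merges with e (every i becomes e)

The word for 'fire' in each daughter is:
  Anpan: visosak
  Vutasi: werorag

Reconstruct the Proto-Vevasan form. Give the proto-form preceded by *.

Position 2: Anpan has i, Vutasi has e. Anpan preserves i here (none of its changes turn any other segment into i), so the proto-segment is *i.
Position 3: Anpan has s, Vutasi has r. Taking the neighbouring segments as reconstructed: Anpan s can only go back to *s; Vutasi r could go back to *s or *r — the one source consistent with every daughter is *s.
Continuing position by position gives *wisosag; check it forward:
Anpan: *wisosag > visosag > visosak  (by unconditioned shift, final devoicing)
Vutasi: start from *wisosag.
  rule 1: no change — wisosag
  rule 2 (rhotacism): wisosag → wirorag
  rule 3 (vowel merger): wirorag → werorag
  ⇒ Vutasi werorag
Only *wisosag yields all of Anpan visosak, Vutasi werorag.

*wisosag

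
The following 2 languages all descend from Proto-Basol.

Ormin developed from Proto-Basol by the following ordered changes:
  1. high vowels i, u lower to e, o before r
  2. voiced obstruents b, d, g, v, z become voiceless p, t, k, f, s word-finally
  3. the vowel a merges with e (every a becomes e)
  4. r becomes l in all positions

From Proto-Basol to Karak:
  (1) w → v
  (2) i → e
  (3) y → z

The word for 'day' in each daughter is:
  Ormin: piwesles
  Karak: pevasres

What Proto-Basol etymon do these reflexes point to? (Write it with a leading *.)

Position 6: Ormin has l, Karak has r. Karak preserves r here (none of its changes turn any other segment into r), so the proto-segment is *r.
Position 2: Ormin has i, Karak has e. Ormin preserves i here (none of its changes turn any other segment into i), so the proto-segment is *i.
Continuing position by position gives *piwasres; check it forward:
Ormin: *piwasres
  piwasres (rule 1 does not apply)
  piwasres (rule 2 does not apply)
  piwasres → piwesres   [vowel merger]
  piwesres → piwesles   [unconditioned shift]
  giving Ormin piwesles.
Karak: *piwasres
  piwasres → pivasres   [unconditioned shift]
  pivasres → pevasres   [vowel merger]
  pevasres (rule 3 does not apply)
  giving Karak pevasres.
*piwasres is the unique common source.

*piwasres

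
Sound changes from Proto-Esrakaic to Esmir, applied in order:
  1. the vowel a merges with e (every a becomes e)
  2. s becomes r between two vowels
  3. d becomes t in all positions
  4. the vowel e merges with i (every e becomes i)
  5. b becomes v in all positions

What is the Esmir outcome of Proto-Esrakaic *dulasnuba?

tulisnuvi

Esmir: *dulasnuba > dulesnube > tulesnube > tulisnubi > tulisnuvi  (by vowel merger, unconditioned shift, vowel merger, unconditioned shift)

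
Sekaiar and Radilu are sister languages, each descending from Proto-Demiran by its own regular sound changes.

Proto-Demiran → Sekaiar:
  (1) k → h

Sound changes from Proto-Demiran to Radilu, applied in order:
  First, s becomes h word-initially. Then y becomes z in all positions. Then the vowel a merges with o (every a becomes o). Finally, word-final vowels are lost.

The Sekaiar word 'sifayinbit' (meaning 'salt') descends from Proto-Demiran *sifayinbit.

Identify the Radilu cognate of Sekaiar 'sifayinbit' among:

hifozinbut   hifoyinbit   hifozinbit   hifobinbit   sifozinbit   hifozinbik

Radilu: start from *sifayinbit.
  rule 1 (debuccalisation): sifayinbit → hifayinbit
  rule 2 (unconditioned shift): hifayinbit → hifazinbit
  rule 3 (vowel merger): hifazinbit → hifozinbit
  rule 4: no change — hifozinbit
  ⇒ Radilu hifozinbit

hifozinbit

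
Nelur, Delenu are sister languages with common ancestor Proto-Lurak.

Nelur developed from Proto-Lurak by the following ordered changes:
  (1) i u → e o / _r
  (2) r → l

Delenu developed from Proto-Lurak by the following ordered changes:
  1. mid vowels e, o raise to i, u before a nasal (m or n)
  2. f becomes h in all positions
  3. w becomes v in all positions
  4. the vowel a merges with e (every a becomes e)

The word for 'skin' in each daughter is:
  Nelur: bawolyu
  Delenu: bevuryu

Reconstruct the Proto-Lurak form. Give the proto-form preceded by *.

*bawuryu

Position 4: Nelur has o, Delenu has u. Taking the neighbouring segments as reconstructed: Nelur o could go back to *o or *u; Delenu u can only go back to *u — the one source consistent with every daughter is *u.
Position 3: Nelur has w, Delenu has v. Nelur preserves w here (none of its changes turn any other segment into w), so the proto-segment is *w.
Position 2: Nelur has a, Delenu has e. Nelur preserves a here (none of its changes turn any other segment into a), so the proto-segment is *a.
Verify the candidate proto-form against each daughter:
Nelur: start from *bawuryu.
  rule 1 (pre-rhotic lowering): bawuryu → baworyu
  rule 2 (unconditioned shift): baworyu → bawolyu
  ⇒ Nelur bawolyu
Delenu: start from *bawuryu.
  rule 1: no change — bawuryu
  rule 2: no change — bawuryu
  rule 3 (unconditioned shift): bawuryu → bavuryu
  rule 4 (vowel merger): bavuryu → bevuryu
  ⇒ Delenu bevuryu
Only *bawuryu yields all of Nelur bawolyu, Delenu bevuryu.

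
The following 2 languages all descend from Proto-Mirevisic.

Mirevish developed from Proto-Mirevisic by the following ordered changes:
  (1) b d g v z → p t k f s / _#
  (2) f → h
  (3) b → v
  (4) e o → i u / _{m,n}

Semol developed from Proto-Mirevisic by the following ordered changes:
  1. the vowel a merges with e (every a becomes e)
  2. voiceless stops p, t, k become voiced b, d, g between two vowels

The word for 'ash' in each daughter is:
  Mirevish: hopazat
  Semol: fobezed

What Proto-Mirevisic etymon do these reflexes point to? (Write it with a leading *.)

Position 7: Mirevish has t, Semol has d. Taking the neighbouring segments as reconstructed: Mirevish t could go back to *t or *d; Semol d can only go back to *d — the one source consistent with every daughter is *d.
Position 4: Mirevish has a, Semol has e. Mirevish preserves a here (none of its changes turn any other segment into a), so the proto-segment is *a.
Continuing position by position gives *fopazad; check it forward:
Mirevish: *fopazad
  fopazad → fopazat   [final devoicing]
  fopazat → hopazat   [unconditioned shift]
  hopazat (rule 3 does not apply)
  hopazat (rule 4 does not apply)
  giving Mirevish hopazat.
Semol: *fopazad
  fopazad → fopezed   [vowel merger]
  fopezed → fobezed   [intervocalic voicing]
  giving Semol fobezed.
*fopazad is the unique common source.

*fopazad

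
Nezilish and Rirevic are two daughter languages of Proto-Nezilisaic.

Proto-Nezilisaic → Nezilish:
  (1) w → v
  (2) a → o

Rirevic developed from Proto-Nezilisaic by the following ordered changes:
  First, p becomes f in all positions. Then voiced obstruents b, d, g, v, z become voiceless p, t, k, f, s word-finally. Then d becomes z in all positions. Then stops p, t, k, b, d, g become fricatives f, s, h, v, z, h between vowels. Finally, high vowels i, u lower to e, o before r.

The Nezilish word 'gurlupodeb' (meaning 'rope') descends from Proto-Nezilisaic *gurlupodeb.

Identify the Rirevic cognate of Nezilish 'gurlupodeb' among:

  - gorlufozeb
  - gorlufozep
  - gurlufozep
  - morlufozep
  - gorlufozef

Rirevic: *gurlupodeb > gurlufodeb > gurlufodep > gurlufozep > gorlufozep  (by unconditioned shift, final devoicing, unconditioned shift, pre-rhotic lowering)
The other candidates each miss or misapply at least one Rirevic change.

gorlufozep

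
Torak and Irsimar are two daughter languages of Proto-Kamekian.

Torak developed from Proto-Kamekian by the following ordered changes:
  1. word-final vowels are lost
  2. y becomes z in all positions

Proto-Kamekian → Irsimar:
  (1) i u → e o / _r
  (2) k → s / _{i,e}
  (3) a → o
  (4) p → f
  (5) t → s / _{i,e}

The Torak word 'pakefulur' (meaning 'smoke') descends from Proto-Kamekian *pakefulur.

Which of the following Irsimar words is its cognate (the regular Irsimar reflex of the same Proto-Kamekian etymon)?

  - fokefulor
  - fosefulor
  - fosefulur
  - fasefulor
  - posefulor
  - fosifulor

Irsimar: *pakefulur
  pakefulur → pakefulor   [pre-rhotic lowering]
  pakefulor → pasefulor   [palatalisation]
  pasefulor → posefulor   [vowel merger]
  posefulor → fosefulor   [unconditioned shift]
  fosefulor (rule 5 does not apply)
  giving Irsimar fosefulor.

fosefulor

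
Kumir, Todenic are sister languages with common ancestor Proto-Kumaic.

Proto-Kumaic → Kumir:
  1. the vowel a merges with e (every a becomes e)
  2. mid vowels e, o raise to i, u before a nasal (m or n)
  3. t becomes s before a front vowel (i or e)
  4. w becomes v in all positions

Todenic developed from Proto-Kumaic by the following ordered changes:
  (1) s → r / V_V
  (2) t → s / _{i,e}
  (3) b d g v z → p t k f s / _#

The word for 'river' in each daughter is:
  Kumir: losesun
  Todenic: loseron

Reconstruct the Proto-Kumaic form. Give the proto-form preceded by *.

*loteson

Position 3: Kumir has s, Todenic has s. Taking the neighbouring segments as reconstructed: Kumir s could go back to *t or *s; Todenic s can only go back to *t — the one source consistent with every daughter is *t.
Position 5: Kumir has s, Todenic has r. Taking the neighbouring segments as reconstructed: Kumir s can only go back to *s; Todenic r could go back to *s or *r — the one source consistent with every daughter is *s.
Verify the candidate proto-form against each daughter:
Kumir: start from *loteson.
  rule 1: no change — loteson
  rule 2 (pre-nasal raising): loteson → lotesun
  rule 3 (palatalisation): lotesun → losesun
  rule 4: no change — losesun
  ⇒ Kumir losesun
Todenic: start from *loteson.
  rule 1 (rhotacism): loteson → loteron
  rule 2 (palatalisation): loteron → loseron
  rule 3: no change — loseron
  ⇒ Todenic loseron
Only *loteson yields all of Kumir losesun, Todenic loseron.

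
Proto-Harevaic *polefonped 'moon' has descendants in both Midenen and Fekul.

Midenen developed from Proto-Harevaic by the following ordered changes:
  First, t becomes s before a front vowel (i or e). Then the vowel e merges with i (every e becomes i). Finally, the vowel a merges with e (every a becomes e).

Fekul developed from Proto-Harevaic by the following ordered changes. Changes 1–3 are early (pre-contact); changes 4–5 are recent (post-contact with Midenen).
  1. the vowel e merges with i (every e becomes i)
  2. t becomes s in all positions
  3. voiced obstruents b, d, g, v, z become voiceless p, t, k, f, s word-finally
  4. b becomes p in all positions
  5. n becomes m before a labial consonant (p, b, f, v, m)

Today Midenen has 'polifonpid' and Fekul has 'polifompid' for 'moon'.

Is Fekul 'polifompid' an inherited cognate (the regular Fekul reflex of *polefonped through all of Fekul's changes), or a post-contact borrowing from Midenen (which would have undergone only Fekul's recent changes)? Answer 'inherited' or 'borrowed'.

borrowed

If inherited, *polefonped would pass through all of Fekul's changes:
Fekul: *polefonped
  polefonped → polifonpid   [vowel merger]
  polifonpid (rule 2 does not apply)
  polifonpid → polifonpit   [final devoicing]
  polifonpit (rule 4 does not apply)
  polifonpit → polifompit   [nasal place assimilation]
  giving Fekul polifompit.
If borrowed from Midenen 'polifonpid' after the early changes, it would undergo only the recent ones:
  rule 4 (unconditioned shift): no change (polifonpid)
  rule 5 (nasal place assimilation): polifonpid → polifompid
  ⇒ as a loan: polifompid
Fekul 'polifompid' matches the loan outcome 'polifompid', not the inherited 'polifompit' — it skipped the early Fekul changes, so it was borrowed from Midenen.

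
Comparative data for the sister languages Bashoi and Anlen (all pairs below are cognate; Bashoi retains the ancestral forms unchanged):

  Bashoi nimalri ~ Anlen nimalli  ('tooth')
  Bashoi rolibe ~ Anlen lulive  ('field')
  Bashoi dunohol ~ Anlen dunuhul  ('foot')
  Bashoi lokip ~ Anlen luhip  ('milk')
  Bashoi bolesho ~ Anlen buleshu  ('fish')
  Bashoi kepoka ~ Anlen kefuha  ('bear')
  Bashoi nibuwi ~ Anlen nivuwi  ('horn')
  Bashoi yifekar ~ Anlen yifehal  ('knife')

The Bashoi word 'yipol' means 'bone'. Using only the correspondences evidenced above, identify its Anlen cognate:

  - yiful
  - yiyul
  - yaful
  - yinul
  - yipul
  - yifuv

yiful

kepoka ~ kefuha — Bashoi p corresponds to Anlen f between vowels (before a back vowel).
rolibe ~ lulive, dunohol ~ dunuhul — Bashoi o corresponds to Anlen u after a consonant, before a consonant other than r, m, n, p, b, f, v.
Applying these to Bashoi 'yipol':
  yipol → yifol   (p→f between vowels (before a back vowel))
  yifol → yiful   (o→u after a consonant, before a consonant other than r, m, n, p, b, f, v)
So the Anlen cognate is 'yiful'.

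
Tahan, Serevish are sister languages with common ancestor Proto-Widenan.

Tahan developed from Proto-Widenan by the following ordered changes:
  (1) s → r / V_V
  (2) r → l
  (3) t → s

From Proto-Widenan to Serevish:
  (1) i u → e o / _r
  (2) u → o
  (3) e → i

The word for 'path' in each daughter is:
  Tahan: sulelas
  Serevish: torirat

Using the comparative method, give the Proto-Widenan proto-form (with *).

Position 7: Tahan has s, Serevish has t. Serevish preserves t here (none of its changes turn any other segment into t), so the proto-segment is *t.
Position 5: Tahan has l, Serevish has r. Serevish preserves r here (none of its changes turn any other segment into r), so the proto-segment is *r.
Verify the candidate proto-form against each daughter:
Tahan: start from *turerat.
  rule 1: no change — turerat
  rule 2 (unconditioned shift): turerat → tulelat
  rule 3 (unconditioned shift): tulelat → sulelas
  ⇒ Tahan sulelas
Serevish: *turerat > torerat > torirat  (by pre-rhotic lowering, vowel merger)
*turerat is the unique common source.

*turerat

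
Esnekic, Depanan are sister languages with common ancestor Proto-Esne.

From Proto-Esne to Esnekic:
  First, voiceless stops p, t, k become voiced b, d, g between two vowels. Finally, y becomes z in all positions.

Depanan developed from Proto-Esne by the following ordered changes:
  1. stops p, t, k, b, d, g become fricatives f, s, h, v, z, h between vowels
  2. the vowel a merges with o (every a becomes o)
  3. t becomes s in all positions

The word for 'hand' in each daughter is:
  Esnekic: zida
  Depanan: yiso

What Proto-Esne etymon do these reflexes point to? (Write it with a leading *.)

*yita

Position 1: Esnekic has z, Depanan has y. Depanan preserves y here (none of its changes turn any other segment into y), so the proto-segment is *y.
Position 3: Esnekic has d, Depanan has s. Taking the neighbouring segments as reconstructed: Esnekic d could go back to *t or *d; Depanan s could go back to *t or *s — the one source consistent with every daughter is *t.
Verify the candidate proto-form against each daughter:
Esnekic: *yita
  yita → yida   [intervocalic voicing]
  yida → zida   [unconditioned shift]
  giving Esnekic zida.
Depanan: *yita > yisa > yiso  (by intervocalic lenition, vowel merger)
*yita is the unique common source.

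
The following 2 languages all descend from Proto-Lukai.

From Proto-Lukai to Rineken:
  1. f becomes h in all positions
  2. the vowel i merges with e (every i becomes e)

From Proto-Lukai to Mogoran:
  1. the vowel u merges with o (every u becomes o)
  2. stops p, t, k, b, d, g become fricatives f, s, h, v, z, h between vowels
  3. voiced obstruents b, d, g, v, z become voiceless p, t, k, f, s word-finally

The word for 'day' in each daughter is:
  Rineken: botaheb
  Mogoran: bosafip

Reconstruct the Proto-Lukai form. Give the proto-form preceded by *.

*botafib

Position 3: Rineken has t, Mogoran has s. Rineken preserves t here (none of its changes turn any other segment into t), so the proto-segment is *t.
Position 6: Rineken has e, Mogoran has i. Mogoran preserves i here (none of its changes turn any other segment into i), so the proto-segment is *i.
Position 7: Rineken has b, Mogoran has p. Rineken preserves b here (none of its changes turn any other segment into b), so the proto-segment is *b.
This points to *botafib. Verify forward in each daughter:
Rineken: *botafib > botahib > botaheb  (by unconditioned shift, vowel merger)
Mogoran: *botafib > bosafib > bosafip  (by intervocalic lenition, final devoicing)
*botafib is the unique common source.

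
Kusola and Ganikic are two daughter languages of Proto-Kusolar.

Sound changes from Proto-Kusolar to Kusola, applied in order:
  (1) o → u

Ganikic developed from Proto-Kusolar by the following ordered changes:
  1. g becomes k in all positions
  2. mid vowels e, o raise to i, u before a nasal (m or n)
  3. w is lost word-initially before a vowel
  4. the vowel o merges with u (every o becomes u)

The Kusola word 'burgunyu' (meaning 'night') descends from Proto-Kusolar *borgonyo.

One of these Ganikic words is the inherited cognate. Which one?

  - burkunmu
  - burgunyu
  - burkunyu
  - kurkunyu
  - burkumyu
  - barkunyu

Ganikic: *borgonyo > borkonyo > borkunyo > burkunyu  (by unconditioned shift, pre-nasal raising, vowel merger)
The other candidates each miss or misapply at least one Ganikic change.

burkunyu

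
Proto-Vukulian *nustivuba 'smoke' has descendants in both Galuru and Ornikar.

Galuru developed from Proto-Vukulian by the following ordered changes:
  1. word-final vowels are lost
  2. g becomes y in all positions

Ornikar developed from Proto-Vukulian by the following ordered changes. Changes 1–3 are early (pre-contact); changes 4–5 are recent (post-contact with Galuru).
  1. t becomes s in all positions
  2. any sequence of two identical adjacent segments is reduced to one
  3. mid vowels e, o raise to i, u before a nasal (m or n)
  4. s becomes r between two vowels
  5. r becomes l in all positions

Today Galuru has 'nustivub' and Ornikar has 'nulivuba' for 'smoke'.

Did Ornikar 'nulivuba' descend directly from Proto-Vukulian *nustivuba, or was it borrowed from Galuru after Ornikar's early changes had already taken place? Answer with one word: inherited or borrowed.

inherited

If inherited, *nustivuba would pass through all of Ornikar's changes:
Ornikar: *nustivuba
  nustivuba → nussivuba   [unconditioned shift]
  nussivuba → nusivuba   [degemination]
  nusivuba (rule 3 does not apply)
  nusivuba → nurivuba   [rhotacism]
  nurivuba → nulivuba   [unconditioned shift]
  giving Ornikar nulivuba.
If borrowed from Galuru 'nustivub' after the early changes, it would undergo only the recent ones:
  rule 4 (rhotacism): no change (nustivub)
  rule 5 (unconditioned shift): no change (nustivub)
  ⇒ as a loan: nustivub
Ornikar 'nulivuba' matches the inherited outcome exactly, so it is an inherited cognate, not a loan.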